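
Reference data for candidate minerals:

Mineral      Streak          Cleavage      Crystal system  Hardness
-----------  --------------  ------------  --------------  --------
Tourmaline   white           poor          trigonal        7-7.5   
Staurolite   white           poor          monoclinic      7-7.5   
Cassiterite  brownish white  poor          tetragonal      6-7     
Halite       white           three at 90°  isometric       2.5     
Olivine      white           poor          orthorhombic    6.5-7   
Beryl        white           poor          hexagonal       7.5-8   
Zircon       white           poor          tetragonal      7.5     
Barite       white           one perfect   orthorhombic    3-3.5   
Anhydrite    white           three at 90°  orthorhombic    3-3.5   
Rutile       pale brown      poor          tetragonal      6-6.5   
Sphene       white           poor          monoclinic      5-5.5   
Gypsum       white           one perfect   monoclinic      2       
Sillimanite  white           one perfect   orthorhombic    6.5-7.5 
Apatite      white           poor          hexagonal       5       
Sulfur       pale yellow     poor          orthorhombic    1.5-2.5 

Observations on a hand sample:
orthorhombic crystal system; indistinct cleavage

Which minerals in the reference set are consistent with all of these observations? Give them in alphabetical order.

Orthorhombic crystal system — Olivine, Barite, Anhydrite, Sillimanite, Sulfur remain.
Indistinct cleavage — only Olivine, Sulfur remain.
Consistent with every observation: Olivine, Sulfur.

Olivine, Sulfur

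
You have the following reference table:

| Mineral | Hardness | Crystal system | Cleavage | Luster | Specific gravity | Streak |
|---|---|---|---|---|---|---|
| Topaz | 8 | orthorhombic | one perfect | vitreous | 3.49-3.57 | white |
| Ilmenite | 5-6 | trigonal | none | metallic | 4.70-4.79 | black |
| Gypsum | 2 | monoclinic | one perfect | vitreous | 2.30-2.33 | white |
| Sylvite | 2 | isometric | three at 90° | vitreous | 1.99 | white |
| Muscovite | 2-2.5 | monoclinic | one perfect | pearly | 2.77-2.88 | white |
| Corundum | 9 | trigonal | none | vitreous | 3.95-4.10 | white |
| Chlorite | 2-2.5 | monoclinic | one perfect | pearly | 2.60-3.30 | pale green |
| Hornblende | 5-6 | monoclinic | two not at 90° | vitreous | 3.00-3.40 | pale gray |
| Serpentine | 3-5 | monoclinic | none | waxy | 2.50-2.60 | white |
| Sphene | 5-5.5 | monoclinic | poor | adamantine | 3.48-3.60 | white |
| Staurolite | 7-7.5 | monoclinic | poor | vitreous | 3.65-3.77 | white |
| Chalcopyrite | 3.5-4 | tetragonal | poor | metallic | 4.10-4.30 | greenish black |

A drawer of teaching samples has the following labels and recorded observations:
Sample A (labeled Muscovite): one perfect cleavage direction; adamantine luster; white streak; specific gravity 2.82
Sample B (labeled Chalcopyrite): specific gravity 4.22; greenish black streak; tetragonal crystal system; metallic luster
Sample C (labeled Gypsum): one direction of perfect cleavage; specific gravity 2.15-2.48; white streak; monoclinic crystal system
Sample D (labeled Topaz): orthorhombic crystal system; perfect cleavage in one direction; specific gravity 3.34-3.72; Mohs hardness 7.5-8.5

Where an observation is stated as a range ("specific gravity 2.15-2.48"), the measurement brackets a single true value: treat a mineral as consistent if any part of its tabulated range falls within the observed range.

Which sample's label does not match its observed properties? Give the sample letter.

A

Sample A: adamantine luster is outside the reference for Muscovite (pearly luster) — mislabeled.
Sample B: nothing contradicts Chalcopyrite.
Sample C: nothing contradicts Gypsum.
Sample D: nothing contradicts Topaz.
The mislabeled specimen is A.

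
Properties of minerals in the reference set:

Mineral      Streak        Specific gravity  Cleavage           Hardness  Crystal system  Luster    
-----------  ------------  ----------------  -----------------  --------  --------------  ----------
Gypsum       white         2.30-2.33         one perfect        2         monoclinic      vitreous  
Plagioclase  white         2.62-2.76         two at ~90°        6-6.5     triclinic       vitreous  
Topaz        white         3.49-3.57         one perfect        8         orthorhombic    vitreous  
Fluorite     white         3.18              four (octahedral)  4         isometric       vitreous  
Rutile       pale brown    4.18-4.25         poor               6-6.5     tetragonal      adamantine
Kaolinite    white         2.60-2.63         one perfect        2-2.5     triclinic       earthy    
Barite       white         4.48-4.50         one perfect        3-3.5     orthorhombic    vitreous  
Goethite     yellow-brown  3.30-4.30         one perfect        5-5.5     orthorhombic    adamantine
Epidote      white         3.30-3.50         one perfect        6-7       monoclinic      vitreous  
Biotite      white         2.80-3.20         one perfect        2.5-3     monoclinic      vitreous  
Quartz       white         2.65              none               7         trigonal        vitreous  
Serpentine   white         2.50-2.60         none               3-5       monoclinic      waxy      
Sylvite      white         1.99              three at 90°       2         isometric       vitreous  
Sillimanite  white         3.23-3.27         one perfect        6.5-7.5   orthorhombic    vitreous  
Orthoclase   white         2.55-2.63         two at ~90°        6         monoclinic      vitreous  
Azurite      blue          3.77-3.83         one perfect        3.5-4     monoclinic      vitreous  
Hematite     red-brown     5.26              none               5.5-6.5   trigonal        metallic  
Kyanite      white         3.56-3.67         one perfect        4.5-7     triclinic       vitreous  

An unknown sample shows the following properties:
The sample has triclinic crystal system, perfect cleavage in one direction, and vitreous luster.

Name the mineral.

Kyanite

Triclinic crystal system: narrows the field to Plagioclase, Kaolinite, Kyanite.
Perfect cleavage in one direction eliminates Plagioclase.
Vitreous luster rules out Kaolinite.
Kyanite is the sole remaining match.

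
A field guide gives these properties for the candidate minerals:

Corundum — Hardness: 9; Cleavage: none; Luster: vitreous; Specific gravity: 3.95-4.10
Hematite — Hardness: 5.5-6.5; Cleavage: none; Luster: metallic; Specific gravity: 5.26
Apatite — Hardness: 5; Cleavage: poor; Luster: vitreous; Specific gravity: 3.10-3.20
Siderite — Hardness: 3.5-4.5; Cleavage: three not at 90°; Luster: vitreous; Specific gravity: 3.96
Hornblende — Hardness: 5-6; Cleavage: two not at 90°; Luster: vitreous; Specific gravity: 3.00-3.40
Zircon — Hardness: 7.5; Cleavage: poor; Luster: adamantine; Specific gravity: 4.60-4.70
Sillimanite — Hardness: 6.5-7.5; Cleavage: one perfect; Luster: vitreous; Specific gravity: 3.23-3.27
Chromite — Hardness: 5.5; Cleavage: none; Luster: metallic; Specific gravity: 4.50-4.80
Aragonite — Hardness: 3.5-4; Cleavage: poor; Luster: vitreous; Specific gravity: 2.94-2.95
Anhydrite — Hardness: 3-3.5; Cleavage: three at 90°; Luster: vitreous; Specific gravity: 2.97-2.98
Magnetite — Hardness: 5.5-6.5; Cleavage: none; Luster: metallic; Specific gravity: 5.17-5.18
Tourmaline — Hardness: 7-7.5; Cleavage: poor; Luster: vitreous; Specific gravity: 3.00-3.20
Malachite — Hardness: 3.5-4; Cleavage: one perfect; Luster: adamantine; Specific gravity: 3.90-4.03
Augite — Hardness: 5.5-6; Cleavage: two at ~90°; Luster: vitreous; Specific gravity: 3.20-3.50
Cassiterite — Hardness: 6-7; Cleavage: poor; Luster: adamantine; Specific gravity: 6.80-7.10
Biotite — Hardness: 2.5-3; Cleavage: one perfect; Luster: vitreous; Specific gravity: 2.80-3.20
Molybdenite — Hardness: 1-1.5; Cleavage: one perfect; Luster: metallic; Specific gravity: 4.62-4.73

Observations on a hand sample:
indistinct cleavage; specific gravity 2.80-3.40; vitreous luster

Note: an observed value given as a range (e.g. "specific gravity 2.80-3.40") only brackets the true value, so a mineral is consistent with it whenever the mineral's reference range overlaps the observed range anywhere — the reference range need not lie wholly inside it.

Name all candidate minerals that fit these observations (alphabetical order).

Indistinct cleavage: narrows the field to Apatite, Zircon, Aragonite, Tourmaline, Cassiterite.
Specific gravity 2.80-3.40 is inconsistent with Zircon, Cassiterite.
Vitreous luster: all remaining candidates fit.
The minerals that satisfy all observations are Apatite, Aragonite, Tourmaline.

Apatite, Aragonite, Tourmaline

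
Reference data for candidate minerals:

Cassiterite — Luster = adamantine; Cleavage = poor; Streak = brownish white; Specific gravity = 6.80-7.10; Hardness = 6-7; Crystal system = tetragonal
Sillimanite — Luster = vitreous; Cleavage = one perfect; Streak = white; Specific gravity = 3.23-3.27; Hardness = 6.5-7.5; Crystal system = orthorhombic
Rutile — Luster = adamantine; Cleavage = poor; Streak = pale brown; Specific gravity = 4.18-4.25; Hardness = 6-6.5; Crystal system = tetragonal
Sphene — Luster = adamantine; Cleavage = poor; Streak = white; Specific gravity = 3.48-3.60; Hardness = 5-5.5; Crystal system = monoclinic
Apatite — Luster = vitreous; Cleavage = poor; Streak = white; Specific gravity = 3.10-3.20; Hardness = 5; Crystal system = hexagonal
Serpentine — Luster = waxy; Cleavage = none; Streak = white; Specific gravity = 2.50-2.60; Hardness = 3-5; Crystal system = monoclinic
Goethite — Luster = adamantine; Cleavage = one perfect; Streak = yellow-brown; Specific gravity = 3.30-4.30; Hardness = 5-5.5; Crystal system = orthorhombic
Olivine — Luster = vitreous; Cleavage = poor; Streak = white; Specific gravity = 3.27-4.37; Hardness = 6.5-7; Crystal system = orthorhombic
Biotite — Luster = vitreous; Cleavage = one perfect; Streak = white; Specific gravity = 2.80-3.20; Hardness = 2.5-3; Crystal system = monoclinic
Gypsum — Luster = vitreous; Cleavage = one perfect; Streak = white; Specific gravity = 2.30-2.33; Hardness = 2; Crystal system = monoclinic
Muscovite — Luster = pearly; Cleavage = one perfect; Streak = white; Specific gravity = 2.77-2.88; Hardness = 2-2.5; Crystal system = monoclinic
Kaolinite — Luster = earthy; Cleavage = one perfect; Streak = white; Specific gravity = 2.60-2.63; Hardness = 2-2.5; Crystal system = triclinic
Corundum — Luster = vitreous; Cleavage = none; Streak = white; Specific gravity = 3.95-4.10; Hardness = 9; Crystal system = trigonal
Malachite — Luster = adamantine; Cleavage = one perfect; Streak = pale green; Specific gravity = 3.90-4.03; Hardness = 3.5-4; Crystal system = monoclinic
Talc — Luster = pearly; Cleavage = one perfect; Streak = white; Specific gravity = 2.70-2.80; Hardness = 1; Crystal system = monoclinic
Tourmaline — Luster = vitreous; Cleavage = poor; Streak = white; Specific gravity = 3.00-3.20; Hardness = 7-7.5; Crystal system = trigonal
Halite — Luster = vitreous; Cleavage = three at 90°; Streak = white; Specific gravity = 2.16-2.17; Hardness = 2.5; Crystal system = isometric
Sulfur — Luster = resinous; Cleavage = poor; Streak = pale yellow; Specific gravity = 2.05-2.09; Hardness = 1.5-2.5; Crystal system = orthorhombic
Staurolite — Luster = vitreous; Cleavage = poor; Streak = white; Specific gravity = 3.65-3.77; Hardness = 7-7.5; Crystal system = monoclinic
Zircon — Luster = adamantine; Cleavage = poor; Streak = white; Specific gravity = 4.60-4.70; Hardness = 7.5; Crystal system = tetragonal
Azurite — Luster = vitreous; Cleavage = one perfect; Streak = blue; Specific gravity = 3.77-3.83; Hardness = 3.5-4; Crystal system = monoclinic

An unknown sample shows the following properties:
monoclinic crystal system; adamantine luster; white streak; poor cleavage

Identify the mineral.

Sphene

Monoclinic crystal system: Sphene, Serpentine, Biotite, Gypsum, Muscovite, Malachite, Talc, Staurolite, Azurite remain.
Adamantine luster: Sphene, Malachite remain.
White streak is inconsistent with Malachite.
Poor cleavage: every remaining candidate is consistent.
Only Sphene satisfies all observations.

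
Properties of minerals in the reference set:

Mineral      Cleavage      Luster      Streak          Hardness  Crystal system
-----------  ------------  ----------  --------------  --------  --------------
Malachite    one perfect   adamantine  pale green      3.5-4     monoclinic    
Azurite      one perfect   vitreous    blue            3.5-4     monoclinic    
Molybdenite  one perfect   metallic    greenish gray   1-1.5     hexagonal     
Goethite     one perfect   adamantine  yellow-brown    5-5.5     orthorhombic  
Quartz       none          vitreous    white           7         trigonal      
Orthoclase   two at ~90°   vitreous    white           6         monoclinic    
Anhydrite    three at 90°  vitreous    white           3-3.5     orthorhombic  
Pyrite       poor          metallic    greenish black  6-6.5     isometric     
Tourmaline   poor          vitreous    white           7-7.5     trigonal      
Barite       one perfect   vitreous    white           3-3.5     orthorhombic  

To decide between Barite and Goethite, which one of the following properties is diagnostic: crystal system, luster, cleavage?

Crystal system: both orthorhombic — shared.
Luster: Barite vitreous, Goethite adamantine — distinct.
Cleavage: both one perfect — shared.
Luster is the diagnostic property here.

luster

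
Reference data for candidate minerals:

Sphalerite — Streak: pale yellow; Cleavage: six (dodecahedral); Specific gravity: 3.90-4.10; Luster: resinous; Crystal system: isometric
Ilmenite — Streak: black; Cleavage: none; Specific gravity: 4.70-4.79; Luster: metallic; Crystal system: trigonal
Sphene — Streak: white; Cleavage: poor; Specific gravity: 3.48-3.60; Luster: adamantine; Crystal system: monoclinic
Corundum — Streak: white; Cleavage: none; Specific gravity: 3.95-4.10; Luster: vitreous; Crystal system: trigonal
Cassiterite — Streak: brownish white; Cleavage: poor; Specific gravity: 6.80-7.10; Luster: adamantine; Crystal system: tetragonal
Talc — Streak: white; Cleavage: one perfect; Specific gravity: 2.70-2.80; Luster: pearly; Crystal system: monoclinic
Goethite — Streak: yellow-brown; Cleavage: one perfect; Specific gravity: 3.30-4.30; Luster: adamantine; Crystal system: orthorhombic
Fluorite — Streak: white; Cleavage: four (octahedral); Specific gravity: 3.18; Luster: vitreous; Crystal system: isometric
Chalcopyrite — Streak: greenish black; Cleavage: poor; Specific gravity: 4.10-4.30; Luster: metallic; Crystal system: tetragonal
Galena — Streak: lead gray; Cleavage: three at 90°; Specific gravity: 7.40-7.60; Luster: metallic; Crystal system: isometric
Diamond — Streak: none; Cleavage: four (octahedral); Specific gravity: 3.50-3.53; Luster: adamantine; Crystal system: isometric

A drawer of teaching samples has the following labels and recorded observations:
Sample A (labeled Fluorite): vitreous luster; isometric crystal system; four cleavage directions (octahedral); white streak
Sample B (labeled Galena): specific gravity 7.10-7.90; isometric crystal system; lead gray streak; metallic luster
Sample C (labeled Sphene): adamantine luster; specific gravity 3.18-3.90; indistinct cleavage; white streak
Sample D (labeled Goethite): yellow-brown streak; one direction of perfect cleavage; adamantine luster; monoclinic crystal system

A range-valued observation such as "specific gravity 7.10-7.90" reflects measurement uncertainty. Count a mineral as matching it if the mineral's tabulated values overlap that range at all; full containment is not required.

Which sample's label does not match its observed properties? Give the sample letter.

Sample A: observations are consistent with Fluorite.
Sample B: observations are consistent with Galena.
Sample C: observations are consistent with Sphene.
Sample D: Goethite has orthorhombic system, but the record shows monoclinic crystal system — this label is wrong.
Only sample D is inconsistent with its label.

D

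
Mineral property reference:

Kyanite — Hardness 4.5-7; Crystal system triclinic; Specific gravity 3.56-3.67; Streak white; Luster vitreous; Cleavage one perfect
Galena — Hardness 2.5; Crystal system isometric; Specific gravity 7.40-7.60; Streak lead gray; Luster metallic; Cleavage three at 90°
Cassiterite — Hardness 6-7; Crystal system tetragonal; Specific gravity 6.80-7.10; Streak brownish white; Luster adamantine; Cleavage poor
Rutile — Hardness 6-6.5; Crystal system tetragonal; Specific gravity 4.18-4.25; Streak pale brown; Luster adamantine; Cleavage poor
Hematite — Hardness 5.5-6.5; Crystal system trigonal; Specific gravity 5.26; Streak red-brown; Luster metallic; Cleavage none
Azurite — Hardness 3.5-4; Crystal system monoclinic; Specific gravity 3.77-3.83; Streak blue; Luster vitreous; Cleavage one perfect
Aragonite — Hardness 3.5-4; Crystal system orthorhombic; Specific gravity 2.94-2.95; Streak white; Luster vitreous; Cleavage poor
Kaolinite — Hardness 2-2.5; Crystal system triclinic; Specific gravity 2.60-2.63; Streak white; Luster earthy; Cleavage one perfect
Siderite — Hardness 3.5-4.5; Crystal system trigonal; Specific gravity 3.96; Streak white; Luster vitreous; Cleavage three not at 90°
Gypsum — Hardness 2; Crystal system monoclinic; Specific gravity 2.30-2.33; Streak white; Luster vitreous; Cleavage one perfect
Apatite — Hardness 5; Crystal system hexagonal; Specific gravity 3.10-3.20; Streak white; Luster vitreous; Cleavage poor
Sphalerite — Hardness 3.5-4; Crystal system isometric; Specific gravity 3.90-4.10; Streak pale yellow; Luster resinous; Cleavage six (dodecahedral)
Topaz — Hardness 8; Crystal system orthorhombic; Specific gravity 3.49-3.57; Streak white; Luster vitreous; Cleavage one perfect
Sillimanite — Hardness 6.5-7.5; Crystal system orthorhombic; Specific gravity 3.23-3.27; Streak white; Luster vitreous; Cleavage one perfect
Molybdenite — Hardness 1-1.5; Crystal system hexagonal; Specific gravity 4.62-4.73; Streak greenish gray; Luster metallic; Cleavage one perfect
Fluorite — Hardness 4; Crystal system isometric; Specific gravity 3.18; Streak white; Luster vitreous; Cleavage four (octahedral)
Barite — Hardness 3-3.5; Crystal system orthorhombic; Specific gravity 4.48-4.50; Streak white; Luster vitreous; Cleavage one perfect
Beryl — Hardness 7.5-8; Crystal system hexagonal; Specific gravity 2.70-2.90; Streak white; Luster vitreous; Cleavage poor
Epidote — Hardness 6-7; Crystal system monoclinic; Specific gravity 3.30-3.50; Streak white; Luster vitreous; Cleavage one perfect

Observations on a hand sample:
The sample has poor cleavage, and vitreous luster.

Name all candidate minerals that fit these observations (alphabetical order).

Poor cleavage: narrows the field to Cassiterite, Rutile, Aragonite, Apatite, Beryl.
Vitreous luster eliminates Cassiterite, Rutile.
The minerals that satisfy all observations are Apatite, Aragonite, Beryl.

Apatite, Aragonite, Beryl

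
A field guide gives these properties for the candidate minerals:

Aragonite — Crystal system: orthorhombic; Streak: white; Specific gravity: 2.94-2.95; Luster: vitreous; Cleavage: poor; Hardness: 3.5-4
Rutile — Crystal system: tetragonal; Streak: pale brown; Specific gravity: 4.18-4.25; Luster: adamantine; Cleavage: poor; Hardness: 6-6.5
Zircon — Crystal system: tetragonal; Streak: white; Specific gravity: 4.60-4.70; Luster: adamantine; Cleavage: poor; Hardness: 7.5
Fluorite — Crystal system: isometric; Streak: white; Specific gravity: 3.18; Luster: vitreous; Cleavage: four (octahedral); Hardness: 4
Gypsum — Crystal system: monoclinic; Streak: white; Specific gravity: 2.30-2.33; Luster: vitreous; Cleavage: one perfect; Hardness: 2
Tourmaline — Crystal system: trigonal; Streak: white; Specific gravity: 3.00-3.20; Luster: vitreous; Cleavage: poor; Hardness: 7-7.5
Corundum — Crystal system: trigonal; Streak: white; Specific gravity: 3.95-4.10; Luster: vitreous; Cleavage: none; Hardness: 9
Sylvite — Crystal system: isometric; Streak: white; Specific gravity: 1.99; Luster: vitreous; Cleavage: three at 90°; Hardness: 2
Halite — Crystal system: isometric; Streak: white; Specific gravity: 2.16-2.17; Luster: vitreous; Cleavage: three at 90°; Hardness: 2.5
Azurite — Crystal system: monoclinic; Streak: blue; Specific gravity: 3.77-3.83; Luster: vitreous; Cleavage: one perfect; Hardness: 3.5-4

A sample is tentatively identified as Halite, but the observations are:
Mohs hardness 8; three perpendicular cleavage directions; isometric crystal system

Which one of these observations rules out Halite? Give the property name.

hardness

Mohs hardness 8: Halite has hardness 2.5 — inconsistent.
Three perpendicular cleavage directions: Halite has cleavage three at 90° — matches.
Isometric crystal system: Halite has isometric system — matches.
Everything matches except the hardness.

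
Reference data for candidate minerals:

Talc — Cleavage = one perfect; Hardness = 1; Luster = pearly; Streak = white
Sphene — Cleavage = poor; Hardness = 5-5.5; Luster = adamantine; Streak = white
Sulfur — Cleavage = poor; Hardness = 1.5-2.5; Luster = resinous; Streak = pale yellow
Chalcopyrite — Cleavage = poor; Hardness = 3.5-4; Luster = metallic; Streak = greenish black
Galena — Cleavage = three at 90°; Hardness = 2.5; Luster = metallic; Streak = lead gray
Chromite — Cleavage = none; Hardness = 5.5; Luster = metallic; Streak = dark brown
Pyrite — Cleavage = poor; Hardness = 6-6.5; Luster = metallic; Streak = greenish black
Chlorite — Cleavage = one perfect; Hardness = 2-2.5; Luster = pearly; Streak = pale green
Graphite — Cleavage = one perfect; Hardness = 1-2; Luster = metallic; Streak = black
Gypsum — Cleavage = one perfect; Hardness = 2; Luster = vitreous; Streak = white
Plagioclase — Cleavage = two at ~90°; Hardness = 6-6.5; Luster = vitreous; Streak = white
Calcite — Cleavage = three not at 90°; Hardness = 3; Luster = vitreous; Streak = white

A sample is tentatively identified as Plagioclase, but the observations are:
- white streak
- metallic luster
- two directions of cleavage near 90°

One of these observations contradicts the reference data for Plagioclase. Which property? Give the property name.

luster

White streak: Plagioclase has white streak — agrees.
Metallic luster: Plagioclase has vitreous luster — does not match.
Two directions of cleavage near 90°: Plagioclase has cleavage two at ~90° — agrees.
The luster is the one property that does not fit.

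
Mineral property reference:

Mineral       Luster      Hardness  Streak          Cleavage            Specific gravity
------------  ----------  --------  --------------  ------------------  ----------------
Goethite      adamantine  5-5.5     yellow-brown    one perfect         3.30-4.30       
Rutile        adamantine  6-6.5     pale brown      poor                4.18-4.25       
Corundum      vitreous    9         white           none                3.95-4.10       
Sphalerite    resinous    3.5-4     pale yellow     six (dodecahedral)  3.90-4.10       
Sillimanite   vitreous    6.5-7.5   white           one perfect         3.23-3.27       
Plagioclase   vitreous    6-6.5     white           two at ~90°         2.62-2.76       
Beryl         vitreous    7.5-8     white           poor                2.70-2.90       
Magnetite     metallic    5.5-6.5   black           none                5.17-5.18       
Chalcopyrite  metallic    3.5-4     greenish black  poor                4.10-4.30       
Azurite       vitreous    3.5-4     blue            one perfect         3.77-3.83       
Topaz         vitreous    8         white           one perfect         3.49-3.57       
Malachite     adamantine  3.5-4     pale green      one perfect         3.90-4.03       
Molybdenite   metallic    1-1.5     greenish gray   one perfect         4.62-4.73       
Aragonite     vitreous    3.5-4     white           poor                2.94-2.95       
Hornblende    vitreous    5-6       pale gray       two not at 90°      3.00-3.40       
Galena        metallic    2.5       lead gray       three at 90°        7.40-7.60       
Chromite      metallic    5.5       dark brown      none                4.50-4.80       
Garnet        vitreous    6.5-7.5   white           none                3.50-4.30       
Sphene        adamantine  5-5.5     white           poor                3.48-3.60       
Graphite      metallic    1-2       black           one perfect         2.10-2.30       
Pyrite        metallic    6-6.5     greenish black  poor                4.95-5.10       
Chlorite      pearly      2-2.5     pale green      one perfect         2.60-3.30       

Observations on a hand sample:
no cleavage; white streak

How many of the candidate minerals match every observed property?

No cleavage — leaves Corundum, Magnetite, Chromite, Garnet.
White streak excludes Magnetite, Chromite.
The minerals that satisfy all observations are Corundum, Garnet.
That is 2 minerals.

2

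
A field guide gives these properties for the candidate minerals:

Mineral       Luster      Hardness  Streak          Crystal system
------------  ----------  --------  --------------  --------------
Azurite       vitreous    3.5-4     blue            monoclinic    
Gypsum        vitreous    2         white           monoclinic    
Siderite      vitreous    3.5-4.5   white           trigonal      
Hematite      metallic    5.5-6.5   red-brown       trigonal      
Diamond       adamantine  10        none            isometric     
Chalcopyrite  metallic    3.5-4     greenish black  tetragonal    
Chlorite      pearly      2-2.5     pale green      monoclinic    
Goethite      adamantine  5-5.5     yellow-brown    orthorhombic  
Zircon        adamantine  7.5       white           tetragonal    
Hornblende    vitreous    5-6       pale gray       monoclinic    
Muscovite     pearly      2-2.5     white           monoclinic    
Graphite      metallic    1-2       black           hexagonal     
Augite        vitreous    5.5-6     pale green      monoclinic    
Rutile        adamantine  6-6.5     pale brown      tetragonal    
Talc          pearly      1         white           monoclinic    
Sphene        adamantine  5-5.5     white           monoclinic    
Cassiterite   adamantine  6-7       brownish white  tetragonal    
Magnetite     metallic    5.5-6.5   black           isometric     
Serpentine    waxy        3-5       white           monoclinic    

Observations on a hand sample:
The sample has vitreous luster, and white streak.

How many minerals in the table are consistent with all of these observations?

Vitreous luster — leaves Azurite, Gypsum, Siderite, Hornblende, Augite.
White streak — only Gypsum, Siderite remain.
Remaining candidates: Gypsum, Siderite.
That is 2 minerals.

2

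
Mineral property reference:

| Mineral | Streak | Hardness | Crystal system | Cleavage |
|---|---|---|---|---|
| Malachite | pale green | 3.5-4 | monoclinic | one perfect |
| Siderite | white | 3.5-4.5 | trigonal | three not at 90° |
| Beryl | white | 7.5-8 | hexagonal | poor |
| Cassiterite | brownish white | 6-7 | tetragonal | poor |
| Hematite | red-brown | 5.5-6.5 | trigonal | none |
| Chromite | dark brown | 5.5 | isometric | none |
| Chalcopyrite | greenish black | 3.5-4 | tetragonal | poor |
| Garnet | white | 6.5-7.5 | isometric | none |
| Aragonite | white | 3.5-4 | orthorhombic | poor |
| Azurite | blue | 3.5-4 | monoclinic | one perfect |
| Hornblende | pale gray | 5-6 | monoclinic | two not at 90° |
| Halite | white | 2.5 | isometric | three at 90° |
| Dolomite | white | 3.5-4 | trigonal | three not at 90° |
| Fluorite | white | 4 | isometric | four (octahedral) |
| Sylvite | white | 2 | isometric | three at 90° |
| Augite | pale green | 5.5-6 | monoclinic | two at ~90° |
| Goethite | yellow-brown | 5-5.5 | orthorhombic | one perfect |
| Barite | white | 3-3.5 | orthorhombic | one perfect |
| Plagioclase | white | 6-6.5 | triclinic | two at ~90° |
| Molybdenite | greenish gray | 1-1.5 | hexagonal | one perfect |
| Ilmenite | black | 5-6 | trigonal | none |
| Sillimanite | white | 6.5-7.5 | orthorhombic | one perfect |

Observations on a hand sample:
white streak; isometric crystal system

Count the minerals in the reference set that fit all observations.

White streak — only Siderite, Beryl, Garnet, Aragonite, Halite, Dolomite, Fluorite, Sylvite, Barite, Plagioclase, Sillimanite remain.
Isometric crystal system — narrows the field to Garnet, Halite, Fluorite, Sylvite.
Consistent with every observation: Fluorite, Garnet, Halite, Sylvite.
That is 4 minerals.

4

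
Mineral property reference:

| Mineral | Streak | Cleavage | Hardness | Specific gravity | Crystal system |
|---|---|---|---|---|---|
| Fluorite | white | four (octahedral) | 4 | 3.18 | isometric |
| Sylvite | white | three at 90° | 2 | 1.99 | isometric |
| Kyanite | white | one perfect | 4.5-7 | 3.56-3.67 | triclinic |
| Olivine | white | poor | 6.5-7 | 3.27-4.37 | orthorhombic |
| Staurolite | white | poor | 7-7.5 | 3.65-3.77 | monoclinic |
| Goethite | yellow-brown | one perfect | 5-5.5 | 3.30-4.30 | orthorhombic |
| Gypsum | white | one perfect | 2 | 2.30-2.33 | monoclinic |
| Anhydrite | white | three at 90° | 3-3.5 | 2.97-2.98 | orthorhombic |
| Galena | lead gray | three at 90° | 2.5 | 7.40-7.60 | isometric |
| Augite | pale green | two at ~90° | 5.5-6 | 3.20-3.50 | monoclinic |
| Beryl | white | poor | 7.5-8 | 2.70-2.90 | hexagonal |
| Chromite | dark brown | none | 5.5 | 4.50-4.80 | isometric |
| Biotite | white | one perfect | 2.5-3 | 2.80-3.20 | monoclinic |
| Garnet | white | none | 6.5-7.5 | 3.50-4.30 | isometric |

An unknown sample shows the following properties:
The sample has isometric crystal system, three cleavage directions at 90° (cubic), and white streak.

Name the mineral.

Sylvite

Isometric crystal system: leaves Fluorite, Sylvite, Galena, Chromite, Garnet.
Three cleavage directions at 90° (cubic): Sylvite, Galena remain.
White streak excludes Galena.
Only Sylvite satisfies all observations.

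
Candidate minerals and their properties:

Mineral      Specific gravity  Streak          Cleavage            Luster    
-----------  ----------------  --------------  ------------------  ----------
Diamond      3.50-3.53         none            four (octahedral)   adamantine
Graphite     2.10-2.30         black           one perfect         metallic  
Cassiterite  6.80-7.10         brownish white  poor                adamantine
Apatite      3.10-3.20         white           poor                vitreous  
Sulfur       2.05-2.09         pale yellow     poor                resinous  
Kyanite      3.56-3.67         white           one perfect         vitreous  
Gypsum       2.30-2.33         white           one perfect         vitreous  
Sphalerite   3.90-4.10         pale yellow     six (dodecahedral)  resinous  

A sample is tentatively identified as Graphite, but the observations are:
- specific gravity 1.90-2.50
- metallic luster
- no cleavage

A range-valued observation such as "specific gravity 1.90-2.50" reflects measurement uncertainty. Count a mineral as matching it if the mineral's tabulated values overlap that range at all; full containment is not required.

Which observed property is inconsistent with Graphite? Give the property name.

cleavage

Specific gravity 1.90-2.50: Graphite has SG 2.10-2.30 — within range.
Metallic luster: Graphite has metallic luster — within range.
No cleavage: Graphite has cleavage one perfect — does not match.
Only the cleavage is inconsistent.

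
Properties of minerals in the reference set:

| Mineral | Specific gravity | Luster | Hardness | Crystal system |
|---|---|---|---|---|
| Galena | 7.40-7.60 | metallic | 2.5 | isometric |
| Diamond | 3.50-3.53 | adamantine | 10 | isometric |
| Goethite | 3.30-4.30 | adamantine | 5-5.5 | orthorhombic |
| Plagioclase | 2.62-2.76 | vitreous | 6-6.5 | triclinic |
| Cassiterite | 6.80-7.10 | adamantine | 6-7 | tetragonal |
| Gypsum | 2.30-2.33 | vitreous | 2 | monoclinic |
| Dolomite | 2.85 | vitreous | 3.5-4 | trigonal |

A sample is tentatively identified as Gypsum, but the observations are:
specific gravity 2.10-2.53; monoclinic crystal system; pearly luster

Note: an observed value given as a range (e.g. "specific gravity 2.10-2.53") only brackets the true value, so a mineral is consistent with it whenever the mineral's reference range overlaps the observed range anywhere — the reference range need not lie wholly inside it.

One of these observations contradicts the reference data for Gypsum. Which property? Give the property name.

Specific gravity 2.10-2.53: Gypsum has SG 2.30-2.33 — agrees.
Monoclinic crystal system: Gypsum has monoclinic system — agrees.
Pearly luster: Gypsum has vitreous luster — inconsistent.
Only the luster is inconsistent.

luster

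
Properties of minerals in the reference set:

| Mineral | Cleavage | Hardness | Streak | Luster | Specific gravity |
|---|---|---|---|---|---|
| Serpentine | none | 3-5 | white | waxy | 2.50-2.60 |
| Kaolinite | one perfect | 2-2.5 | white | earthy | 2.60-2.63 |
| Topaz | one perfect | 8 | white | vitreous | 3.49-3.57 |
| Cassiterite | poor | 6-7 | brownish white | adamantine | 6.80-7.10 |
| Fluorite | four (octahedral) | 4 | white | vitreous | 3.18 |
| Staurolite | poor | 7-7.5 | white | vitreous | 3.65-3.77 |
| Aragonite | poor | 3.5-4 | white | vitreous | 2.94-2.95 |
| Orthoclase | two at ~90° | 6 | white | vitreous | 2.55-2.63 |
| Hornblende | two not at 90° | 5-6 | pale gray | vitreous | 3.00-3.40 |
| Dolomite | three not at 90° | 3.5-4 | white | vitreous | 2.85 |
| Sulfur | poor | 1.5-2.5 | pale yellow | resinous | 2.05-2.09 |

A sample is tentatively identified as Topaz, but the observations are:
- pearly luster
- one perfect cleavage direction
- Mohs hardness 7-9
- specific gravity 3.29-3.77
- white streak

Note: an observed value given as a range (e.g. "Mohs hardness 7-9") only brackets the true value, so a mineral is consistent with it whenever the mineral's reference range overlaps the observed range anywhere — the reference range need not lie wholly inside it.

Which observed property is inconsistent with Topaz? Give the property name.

luster

Pearly luster: Topaz has vitreous luster — inconsistent.
One perfect cleavage direction: Topaz has cleavage one perfect — agrees.
Mohs hardness 7-9: Topaz has hardness 8 — agrees.
Specific gravity 3.29-3.77: Topaz has SG 3.49-3.57 — agrees.
White streak: Topaz has white streak — agrees.
The luster is the one property that does not fit.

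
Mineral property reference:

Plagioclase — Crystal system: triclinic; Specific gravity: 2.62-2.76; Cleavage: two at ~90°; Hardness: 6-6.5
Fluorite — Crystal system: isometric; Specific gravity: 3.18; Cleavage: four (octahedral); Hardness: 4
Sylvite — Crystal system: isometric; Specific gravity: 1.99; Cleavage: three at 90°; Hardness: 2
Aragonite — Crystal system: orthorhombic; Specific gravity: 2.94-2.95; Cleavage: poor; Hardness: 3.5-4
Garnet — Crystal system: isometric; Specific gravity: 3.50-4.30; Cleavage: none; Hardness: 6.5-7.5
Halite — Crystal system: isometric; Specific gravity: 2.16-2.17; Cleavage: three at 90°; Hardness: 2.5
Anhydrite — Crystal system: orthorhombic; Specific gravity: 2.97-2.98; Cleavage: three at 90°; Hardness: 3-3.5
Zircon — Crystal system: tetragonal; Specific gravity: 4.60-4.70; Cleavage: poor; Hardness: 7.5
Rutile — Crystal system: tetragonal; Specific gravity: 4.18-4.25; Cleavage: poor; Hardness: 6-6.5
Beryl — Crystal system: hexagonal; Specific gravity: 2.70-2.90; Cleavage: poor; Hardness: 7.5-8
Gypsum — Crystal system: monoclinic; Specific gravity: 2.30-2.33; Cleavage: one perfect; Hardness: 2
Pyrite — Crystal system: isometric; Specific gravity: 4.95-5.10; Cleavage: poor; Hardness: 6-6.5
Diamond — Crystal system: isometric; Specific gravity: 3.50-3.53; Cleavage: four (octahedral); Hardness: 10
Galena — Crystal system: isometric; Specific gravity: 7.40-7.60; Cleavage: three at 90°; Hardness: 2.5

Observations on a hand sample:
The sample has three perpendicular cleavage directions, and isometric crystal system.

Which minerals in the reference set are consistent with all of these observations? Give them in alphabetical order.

Three perpendicular cleavage directions: narrows the field to Sylvite, Halite, Anhydrite, Galena.
Isometric crystal system rules out Anhydrite.
Consistent with every observation: Galena, Halite, Sylvite.

Galena, Halite, Sylvite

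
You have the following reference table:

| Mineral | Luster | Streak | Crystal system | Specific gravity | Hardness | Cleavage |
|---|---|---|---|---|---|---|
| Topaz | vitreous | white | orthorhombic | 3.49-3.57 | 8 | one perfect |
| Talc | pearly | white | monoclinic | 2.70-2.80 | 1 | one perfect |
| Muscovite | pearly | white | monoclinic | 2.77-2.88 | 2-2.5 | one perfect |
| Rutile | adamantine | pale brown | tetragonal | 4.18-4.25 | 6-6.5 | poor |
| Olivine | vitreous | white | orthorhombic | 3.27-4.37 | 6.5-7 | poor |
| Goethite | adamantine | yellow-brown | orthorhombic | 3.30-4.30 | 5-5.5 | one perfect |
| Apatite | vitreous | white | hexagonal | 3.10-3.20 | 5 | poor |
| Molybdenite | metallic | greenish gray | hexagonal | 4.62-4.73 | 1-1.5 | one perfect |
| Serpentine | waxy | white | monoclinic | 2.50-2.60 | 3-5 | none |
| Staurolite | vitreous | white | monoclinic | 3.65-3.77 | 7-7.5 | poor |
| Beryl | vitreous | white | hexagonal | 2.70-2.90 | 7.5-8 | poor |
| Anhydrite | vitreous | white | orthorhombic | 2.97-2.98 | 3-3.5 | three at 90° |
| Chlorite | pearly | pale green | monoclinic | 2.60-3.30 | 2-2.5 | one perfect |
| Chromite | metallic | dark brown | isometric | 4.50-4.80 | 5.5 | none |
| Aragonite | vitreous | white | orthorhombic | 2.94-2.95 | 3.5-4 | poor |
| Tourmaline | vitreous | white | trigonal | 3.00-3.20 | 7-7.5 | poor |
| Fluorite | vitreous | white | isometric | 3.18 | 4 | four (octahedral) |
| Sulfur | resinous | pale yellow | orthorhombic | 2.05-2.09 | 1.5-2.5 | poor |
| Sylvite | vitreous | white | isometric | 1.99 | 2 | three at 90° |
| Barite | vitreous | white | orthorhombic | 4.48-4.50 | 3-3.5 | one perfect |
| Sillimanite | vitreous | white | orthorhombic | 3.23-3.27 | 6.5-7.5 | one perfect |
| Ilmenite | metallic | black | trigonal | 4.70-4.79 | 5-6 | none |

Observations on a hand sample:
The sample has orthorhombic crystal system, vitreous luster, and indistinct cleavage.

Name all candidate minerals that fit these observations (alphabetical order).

Aragonite, Olivine

Orthorhombic crystal system — Topaz, Olivine, Goethite, Anhydrite, Aragonite, Sulfur, Barite, Sillimanite remain.
Vitreous luster excludes Goethite, Sulfur.
Indistinct cleavage — leaves Olivine, Aragonite.
Remaining candidates: Aragonite, Olivine.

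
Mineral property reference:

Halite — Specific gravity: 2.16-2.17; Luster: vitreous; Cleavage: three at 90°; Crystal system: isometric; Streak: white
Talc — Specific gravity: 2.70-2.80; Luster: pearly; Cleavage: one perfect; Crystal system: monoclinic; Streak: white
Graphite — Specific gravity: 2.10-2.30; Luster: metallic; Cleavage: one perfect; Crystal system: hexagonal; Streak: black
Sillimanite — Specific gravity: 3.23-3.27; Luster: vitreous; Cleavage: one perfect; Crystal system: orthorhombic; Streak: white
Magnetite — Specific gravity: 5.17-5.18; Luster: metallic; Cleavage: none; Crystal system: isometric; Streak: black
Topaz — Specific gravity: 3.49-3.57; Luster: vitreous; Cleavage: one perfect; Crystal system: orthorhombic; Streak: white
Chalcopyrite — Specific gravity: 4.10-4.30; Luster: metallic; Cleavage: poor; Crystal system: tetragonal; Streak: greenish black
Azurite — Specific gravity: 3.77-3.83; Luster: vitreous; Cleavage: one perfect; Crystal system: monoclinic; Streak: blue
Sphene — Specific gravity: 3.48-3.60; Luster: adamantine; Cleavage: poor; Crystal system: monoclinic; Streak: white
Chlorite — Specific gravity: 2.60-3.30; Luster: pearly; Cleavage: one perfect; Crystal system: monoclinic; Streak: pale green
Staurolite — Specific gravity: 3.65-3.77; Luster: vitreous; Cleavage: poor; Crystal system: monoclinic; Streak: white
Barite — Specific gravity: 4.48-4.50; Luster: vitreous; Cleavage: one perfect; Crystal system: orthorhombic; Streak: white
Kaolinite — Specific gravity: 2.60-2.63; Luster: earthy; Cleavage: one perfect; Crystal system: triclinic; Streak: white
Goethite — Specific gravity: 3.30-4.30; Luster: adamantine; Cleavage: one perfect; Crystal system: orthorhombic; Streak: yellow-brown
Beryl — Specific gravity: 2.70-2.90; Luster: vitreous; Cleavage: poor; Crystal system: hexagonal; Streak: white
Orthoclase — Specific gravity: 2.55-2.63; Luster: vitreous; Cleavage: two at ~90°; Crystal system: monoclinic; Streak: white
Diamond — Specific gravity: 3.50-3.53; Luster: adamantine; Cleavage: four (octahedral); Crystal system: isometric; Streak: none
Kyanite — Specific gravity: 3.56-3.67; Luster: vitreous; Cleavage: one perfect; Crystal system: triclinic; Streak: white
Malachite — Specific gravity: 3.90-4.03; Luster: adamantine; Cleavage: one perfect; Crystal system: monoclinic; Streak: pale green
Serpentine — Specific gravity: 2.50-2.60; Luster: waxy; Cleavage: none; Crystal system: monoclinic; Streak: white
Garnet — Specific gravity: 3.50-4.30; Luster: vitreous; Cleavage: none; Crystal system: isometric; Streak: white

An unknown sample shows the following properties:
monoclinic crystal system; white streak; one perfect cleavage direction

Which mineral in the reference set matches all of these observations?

Monoclinic crystal system: narrows the field to Talc, Azurite, Sphene, Chlorite, Staurolite, Orthoclase, Malachite, Serpentine.
White streak rules out Azurite, Chlorite, Malachite.
One perfect cleavage direction: leaves Talc.
Only Talc satisfies all observations.

Talc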